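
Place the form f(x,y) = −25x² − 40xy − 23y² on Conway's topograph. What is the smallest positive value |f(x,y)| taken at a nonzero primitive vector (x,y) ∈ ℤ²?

translate: b→-10 (≡40 mod 50), so (25,40,23)→(25,-10,8)
flip: (25,-10,8)→(8,10,25)
translate: b→-6 (≡10 mod 16), so (8,10,25)→(8,-6,23)
reduced (well bottom): (8,-6,23) with a≤c, −a<b≤a
well minimum |f| = |-8| = 8 (negative-definite)

8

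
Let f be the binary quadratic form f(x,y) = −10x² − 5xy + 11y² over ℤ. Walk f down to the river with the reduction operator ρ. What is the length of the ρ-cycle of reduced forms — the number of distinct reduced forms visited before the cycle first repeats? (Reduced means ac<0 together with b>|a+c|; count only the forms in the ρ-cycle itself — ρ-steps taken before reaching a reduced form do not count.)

D = 465, ⌊√D⌋ = 21
descent: ρ → (11,5,-10)  [lands on river]
river: ρ → (-10,15,6)
river: ρ → (6,21,-1)
river: ρ → (-1,21,6)
river: ρ → (6,15,-10)
river: ρ → (-10,5,11)
river: ρ → (11,17,-4)
river: ρ → (-4,15,15)
river: ρ → (15,15,-4)
river: ρ → (-4,17,11)
ρ-cycle length = 10 (tail of 1 descent step not counted)

10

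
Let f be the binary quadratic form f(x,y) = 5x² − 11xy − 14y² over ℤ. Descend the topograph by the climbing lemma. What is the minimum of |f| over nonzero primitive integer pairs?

descent: ρ → (-14,11,5)  [lands on river]
river: ρ → (5,19,-2)
river: ρ → (-2,17,14)
river: ρ → (14,11,-5)
river: ρ → (-5,19,2)
river: ρ → (2,17,-14)
closes: descent 1, river 6
min |a| on river = 2

2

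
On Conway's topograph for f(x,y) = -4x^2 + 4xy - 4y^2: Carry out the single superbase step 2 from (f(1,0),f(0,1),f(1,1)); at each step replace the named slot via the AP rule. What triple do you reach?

start (-4,-4,-4) = (f(1,0),f(0,1),f(1,1))
replace slot 2: 2·((-4)+(-4)) − (-4) = -12 → (-4,-12,-4)

-4,-12,-4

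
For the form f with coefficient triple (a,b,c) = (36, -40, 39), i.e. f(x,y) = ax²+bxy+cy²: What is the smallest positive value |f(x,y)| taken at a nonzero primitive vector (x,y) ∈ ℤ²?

translate: b→32 (≡-40 mod 72), so (36,-40,39)→(36,32,35)
flip: (36,32,35)→(35,-32,36)
reduced (well bottom): (35,-32,36) with a≤c, −a<b≤a
well minimum = a = 35

35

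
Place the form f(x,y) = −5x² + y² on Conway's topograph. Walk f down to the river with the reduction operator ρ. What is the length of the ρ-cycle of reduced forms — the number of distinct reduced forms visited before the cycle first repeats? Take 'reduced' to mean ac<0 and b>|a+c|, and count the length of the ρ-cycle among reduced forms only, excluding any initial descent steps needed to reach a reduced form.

D = 20, ⌊√D⌋ = 4
descent: ρ → (1,4,-1)  [lands on river]
river: ρ → (-1,4,1)
ρ-cycle length = 2 (tail of 1 descent step not counted)

2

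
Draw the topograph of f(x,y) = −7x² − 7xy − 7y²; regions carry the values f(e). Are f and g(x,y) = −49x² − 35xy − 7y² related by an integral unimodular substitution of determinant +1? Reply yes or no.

D₁ = -147, D₂ = -147
f is negative-definite; reduce −f:
−f: reduced (well bottom): (7,7,7) with a≤c, −a<b≤a
flip sign back: reduced form of f is (-7,-7,-7)
g is negative-definite; reduce −g:
−g: flip: (49,35,7)→(7,-35,49)
−g: translate: b→7 (≡-35 mod 14), so (7,-35,49)→(7,7,7)
−g: reduced (well bottom): (7,7,7) with a≤c, −a<b≤a
flip sign back: reduced form of g is (-7,-7,-7)
reduced forms (-7, -7, -7) vs (-7, -7, -7) ⇒ equivalent

yes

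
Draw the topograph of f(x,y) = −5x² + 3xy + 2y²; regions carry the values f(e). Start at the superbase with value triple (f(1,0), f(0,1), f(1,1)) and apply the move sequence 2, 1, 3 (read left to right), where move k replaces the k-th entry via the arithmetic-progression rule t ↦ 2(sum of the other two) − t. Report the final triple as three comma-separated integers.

start (-5,2,0) = (f(1,0),f(0,1),f(1,1))
replace slot 2: 2·((-5)+0) − 2 = -12 → (-5,-12,0)
replace slot 1: 2·((-12)+0) − (-5) = -19 → (-19,-12,0)
replace slot 3: 2·((-19)+(-12)) − 0 = -62 → (-19,-12,-62)

-19,-12,-62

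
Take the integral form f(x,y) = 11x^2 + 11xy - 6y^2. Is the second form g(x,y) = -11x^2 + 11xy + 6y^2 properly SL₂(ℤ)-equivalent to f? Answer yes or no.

D₁ = 385, D₂ = 385
river cycle of f (length 12): (-6, 13, 9), (9, 5, -10), (-10, 15, 4), (4, 17, -6), (-6, 19, 1), (1, 19, -6), (-6, 17, 4), (4, 15, -10), (-10, 5, 9), (9, 13, -6), … (2 more)
river cycle of g (length 12): (6, 13, -9), (-9, 5, 10), (10, 15, -4), (-4, 17, 6), (6, 19, -1), (-1, 19, 6), (6, 17, -4), (-4, 15, 10), (10, 5, -9), (-9, 13, 6), … (2 more)
cycles differ ⇒ inequivalent

no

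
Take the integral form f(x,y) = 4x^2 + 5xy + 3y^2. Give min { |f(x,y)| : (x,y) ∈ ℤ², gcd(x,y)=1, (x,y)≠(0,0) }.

translate: b→-3 (≡5 mod 8), so (4,5,3)→(4,-3,2)
flip: (4,-3,2)→(2,3,4)
translate: b→-1 (≡3 mod 4), so (2,3,4)→(2,-1,3)
reduced (well bottom): (2,-1,3) with a≤c, −a<b≤a
well minimum = a = 2

2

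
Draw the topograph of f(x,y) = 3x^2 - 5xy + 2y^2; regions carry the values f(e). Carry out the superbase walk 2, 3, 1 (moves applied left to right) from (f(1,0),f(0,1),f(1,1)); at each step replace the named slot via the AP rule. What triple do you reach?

start (3,2,0) = (f(1,0),f(0,1),f(1,1))
replace slot 2: 2·(3+0) − 2 = 4 → (3,4,0)
replace slot 3: 2·(3+4) − 0 = 14 → (3,4,14)
replace slot 1: 2·(4+14) − 3 = 33 → (33,4,14)

33,4,14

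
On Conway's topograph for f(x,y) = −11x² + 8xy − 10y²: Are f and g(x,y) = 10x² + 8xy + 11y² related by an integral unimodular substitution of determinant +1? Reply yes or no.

D₁ = -376, D₂ = -376
f is negative-definite; reduce −f:
−f: flip: (11,-8,10)→(10,8,11)
−f: reduced (well bottom): (10,8,11) with a≤c, −a<b≤a
flip sign back: reduced form of f is (-10,-8,-11)
g: reduced (well bottom): (10,8,11) with a≤c, −a<b≤a
reduced forms (-10, -8, -11) vs (10, 8, 11) ⇒ inequivalent

no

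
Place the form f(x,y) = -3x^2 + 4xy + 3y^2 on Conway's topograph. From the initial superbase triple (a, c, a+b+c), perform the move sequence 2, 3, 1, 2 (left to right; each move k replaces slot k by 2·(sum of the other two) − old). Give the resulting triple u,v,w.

start (-3,3,4) = (f(1,0),f(0,1),f(1,1))
replace slot 2: 2·((-3)+4) − 3 = -1 → (-3,-1,4)
replace slot 3: 2·((-3)+(-1)) − 4 = -12 → (-3,-1,-12)
replace slot 1: 2·((-1)+(-12)) − (-3) = -23 → (-23,-1,-12)
replace slot 2: 2·((-23)+(-12)) − (-1) = -69 → (-23,-69,-12)

-23,-69,-12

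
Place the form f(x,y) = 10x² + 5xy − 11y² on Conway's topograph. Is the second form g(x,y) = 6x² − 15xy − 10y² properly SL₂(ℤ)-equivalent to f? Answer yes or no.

D₁ = 465, D₂ = 465
river cycle of f (length 10): (-11, 17, 4), (4, 15, -15), (-15, 15, 4), (4, 17, -11), (-11, 5, 10), (10, 15, -6), (-6, 21, 1), (1, 21, -6), (-6, 15, 10), (10, 5, -11)
river cycle of g (length 10): (-10, 15, 6), (6, 21, -1), (-1, 21, 6), (6, 15, -10), (-10, 5, 11), (11, 17, -4), (-4, 15, 15), (15, 15, -4), (-4, 17, 11), (11, 5, -10)
cycles differ ⇒ inequivalent

no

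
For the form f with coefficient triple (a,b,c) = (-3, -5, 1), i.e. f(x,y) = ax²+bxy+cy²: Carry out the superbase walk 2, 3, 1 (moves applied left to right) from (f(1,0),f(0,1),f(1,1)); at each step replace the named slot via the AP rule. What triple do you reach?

start (-3,1,-7) = (f(1,0),f(0,1),f(1,1))
replace slot 2: 2·((-3)+(-7)) − 1 = -21 → (-3,-21,-7)
replace slot 3: 2·((-3)+(-21)) − (-7) = -41 → (-3,-21,-41)
replace slot 1: 2·((-21)+(-41)) − (-3) = -121 → (-121,-21,-41)

-121,-21,-41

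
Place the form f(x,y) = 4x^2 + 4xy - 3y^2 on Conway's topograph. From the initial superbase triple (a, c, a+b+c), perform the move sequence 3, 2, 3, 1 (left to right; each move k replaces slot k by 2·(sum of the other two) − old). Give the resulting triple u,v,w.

start (4,-3,5) = (f(1,0),f(0,1),f(1,1))
replace slot 3: 2·(4+(-3)) − 5 = -3 → (4,-3,-3)
replace slot 2: 2·(4+(-3)) − (-3) = 5 → (4,5,-3)
replace slot 3: 2·(4+5) − (-3) = 21 → (4,5,21)
replace slot 1: 2·(5+21) − 4 = 48 → (48,5,21)

48,5,21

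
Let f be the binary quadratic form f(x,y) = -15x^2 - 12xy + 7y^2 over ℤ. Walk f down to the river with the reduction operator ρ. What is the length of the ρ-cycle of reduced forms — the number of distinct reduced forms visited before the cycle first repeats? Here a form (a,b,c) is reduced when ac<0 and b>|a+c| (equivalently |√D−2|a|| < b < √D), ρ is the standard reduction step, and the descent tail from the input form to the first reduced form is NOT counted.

D = 564, ⌊√D⌋ = 23
descent: ρ → (7,12,-15)  [lands on river]
river: ρ → (-15,18,4)
river: ρ → (4,22,-5)
river: ρ → (-5,18,12)
river: ρ → (12,6,-11)
river: ρ → (-11,16,7)
ρ-cycle length = 6 (tail of 1 descent step not counted)

6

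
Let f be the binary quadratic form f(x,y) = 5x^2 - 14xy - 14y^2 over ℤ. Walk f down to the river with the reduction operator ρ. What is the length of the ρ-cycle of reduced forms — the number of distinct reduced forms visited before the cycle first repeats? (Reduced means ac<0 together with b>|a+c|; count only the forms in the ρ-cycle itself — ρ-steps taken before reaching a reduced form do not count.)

D = 476, ⌊√D⌋ = 21
descent: ρ → (-14,14,5)  [lands on river]
river: ρ → (5,16,-11)
river: ρ → (-11,6,10)
river: ρ → (10,14,-7)
river: ρ → (-7,14,10)
river: ρ → (10,6,-11)
river: ρ → (-11,16,5)
river: ρ → (5,14,-14)
ρ-cycle length = 8 (tail of 1 descent step not counted)

8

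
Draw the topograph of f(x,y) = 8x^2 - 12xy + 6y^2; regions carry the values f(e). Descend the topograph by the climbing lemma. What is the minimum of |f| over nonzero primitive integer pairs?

translate: b→4 (≡-12 mod 16), so (8,-12,6)→(8,4,2)
flip: (8,4,2)→(2,-4,8)
translate: b→0 (≡-4 mod 4), so (2,-4,8)→(2,0,6)
reduced (well bottom): (2,0,6) with a≤c, −a<b≤a
well minimum = a = 2

2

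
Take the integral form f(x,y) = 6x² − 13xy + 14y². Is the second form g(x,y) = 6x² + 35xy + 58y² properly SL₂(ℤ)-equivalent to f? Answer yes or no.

D₁ = -167, D₂ = -167
f: translate: b→-1 (≡-13 mod 12), so (6,-13,14)→(6,-1,7)
f: reduced (well bottom): (6,-1,7) with a≤c, −a<b≤a
g: translate: b→-1 (≡35 mod 12), so (6,35,58)→(6,-1,7)
g: reduced (well bottom): (6,-1,7) with a≤c, −a<b≤a
reduced forms (6, -1, 7) vs (6, -1, 7) ⇒ equivalent

yes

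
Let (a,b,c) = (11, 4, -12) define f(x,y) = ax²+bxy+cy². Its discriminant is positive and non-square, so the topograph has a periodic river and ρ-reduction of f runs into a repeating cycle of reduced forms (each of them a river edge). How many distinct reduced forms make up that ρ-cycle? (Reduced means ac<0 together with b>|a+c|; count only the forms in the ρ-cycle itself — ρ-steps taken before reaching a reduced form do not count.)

D = 544, ⌊√D⌋ = 23
river: ρ → (-12,20,3)
river: ρ → (3,22,-5)
river: ρ → (-5,18,11)
river: ρ → (11,4,-12)
ρ-cycle length = 4 (tail of 0 descent steps not counted)

4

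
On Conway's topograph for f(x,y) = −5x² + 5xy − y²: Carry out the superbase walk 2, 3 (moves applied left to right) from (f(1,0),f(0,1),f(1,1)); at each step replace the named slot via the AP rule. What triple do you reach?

start (-5,-1,-1) = (f(1,0),f(0,1),f(1,1))
replace slot 2: 2·((-5)+(-1)) − (-1) = -11 → (-5,-11,-1)
replace slot 3: 2·((-5)+(-11)) − (-1) = -31 → (-5,-11,-31)

-5,-11,-31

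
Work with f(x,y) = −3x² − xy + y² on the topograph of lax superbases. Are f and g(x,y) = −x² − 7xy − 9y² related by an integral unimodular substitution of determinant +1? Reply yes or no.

D₁ = 13, D₂ = 13
river cycle of f (length 2): (1, 3, -1), (-1, 3, 1)
river cycle of g (length 2): (-1, 3, 1), (1, 3, -1)
cycles coincide ⇒ equivalent

yes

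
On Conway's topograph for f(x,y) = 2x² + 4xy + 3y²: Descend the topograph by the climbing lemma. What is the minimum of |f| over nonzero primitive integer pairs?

translate: b→0 (≡4 mod 4), so (2,4,3)→(2,0,1)
flip: (2,0,1)→(1,0,2)
reduced (well bottom): (1,0,2) with a≤c, −a<b≤a
well minimum = a = 1

1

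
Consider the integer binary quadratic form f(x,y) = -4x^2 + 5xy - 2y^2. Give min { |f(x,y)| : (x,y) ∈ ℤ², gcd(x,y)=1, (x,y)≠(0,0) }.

translate: b→3 (≡-5 mod 8), so (4,-5,2)→(4,3,1)
flip: (4,3,1)→(1,-3,4)
translate: b→1 (≡-3 mod 2), so (1,-3,4)→(1,1,2)
reduced (well bottom): (1,1,2) with a≤c, −a<b≤a
well minimum |f| = |-1| = 1 (negative-definite)

1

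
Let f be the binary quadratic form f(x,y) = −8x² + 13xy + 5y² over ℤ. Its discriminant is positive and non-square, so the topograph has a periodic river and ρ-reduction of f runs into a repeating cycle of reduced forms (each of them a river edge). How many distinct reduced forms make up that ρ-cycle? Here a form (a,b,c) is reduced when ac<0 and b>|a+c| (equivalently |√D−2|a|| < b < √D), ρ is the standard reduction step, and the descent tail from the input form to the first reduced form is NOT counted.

D = 329, ⌊√D⌋ = 18
river: ρ → (5,17,-2)
river: ρ → (-2,15,13)
river: ρ → (13,11,-4)
river: ρ → (-4,13,10)
river: ρ → (10,7,-7)
river: ρ → (-7,7,10)
river: ρ → (10,13,-4)
river: ρ → (-4,11,13)
river: ρ → (13,15,-2)
river: ρ → (-2,17,5)
river: ρ → (5,13,-8)
river: ρ → (-8,3,10)
river: ρ → (10,17,-1)
river: ρ → (-1,17,10)
river: ρ → (10,3,-8)
river: ρ → (-8,13,5)
ρ-cycle length = 16 (tail of 0 descent steps not counted)

16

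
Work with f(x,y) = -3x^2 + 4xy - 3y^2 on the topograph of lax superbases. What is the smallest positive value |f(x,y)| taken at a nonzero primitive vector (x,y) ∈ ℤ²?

translate: b→2 (≡-4 mod 6), so (3,-4,3)→(3,2,2)
flip: (3,2,2)→(2,-2,3)
translate: b→2 (≡-2 mod 4), so (2,-2,3)→(2,2,3)
reduced (well bottom): (2,2,3) with a≤c, −a<b≤a
well minimum |f| = |-2| = 2 (negative-definite)

2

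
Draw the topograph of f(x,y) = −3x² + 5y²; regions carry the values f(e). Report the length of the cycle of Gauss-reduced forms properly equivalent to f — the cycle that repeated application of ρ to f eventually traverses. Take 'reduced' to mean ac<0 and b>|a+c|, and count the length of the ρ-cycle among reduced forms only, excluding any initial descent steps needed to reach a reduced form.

D = 60, ⌊√D⌋ = 7
descent: ρ → (5,0,-3)
descent: ρ → (-3,6,2)  [lands on river]
river: ρ → (2,6,-3)
ρ-cycle length = 2 (tail of 2 descent steps not counted)

2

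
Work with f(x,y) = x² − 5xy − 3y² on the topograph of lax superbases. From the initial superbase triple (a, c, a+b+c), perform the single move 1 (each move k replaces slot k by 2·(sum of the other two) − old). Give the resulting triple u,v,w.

start (1,-3,-7) = (f(1,0),f(0,1),f(1,1))
replace slot 1: 2·((-3)+(-7)) − 1 = -21 → (-21,-3,-7)

-21,-3,-7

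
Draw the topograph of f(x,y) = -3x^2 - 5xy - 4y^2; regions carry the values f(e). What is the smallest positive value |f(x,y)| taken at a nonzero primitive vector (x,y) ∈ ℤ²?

translate: b→-1 (≡5 mod 6), so (3,5,4)→(3,-1,2)
flip: (3,-1,2)→(2,1,3)
reduced (well bottom): (2,1,3) with a≤c, −a<b≤a
well minimum |f| = |-2| = 2 (negative-definite)

2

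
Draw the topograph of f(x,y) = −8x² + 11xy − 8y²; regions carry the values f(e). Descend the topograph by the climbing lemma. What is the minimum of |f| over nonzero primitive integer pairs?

translate: b→5 (≡-11 mod 16), so (8,-11,8)→(8,5,5)
flip: (8,5,5)→(5,-5,8)
translate: b→5 (≡-5 mod 10), so (5,-5,8)→(5,5,8)
reduced (well bottom): (5,5,8) with a≤c, −a<b≤a
well minimum |f| = |-5| = 5 (negative-definite)

5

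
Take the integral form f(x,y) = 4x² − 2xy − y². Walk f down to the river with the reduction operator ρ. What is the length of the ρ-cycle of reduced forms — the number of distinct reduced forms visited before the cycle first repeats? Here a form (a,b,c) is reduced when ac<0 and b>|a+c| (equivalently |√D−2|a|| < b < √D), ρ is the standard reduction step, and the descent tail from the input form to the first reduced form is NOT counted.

D = 20, ⌊√D⌋ = 4
descent: ρ → (-1,4,1)  [lands on river]
river: ρ → (1,4,-1)
ρ-cycle length = 2 (tail of 1 descent step not counted)

2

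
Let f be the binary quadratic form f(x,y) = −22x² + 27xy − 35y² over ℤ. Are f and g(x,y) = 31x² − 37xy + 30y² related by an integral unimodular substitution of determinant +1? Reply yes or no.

D₁ = -2351, D₂ = -2351
f is negative-definite; reduce −f:
−f: translate: b→17 (≡-27 mod 44), so (22,-27,35)→(22,17,30)
−f: reduced (well bottom): (22,17,30) with a≤c, −a<b≤a
flip sign back: reduced form of f is (-22,-17,-30)
g: translate: b→25 (≡-37 mod 62), so (31,-37,30)→(31,25,24)
g: flip: (31,25,24)→(24,-25,31)
g: translate: b→23 (≡-25 mod 48), so (24,-25,31)→(24,23,30)
g: reduced (well bottom): (24,23,30) with a≤c, −a<b≤a
reduced forms (-22, -17, -30) vs (24, 23, 30) ⇒ inequivalent

no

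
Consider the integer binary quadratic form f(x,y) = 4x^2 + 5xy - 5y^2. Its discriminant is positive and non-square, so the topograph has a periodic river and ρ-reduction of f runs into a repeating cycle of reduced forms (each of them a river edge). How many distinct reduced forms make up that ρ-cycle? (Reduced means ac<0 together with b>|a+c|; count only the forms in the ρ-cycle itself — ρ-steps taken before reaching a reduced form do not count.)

D = 105, ⌊√D⌋ = 10
river: ρ → (-5,5,4)
river: ρ → (4,3,-6)
river: ρ → (-6,9,1)
river: ρ → (1,9,-6)
river: ρ → (-6,3,4)
river: ρ → (4,5,-5)
ρ-cycle length = 6 (tail of 0 descent steps not counted)

6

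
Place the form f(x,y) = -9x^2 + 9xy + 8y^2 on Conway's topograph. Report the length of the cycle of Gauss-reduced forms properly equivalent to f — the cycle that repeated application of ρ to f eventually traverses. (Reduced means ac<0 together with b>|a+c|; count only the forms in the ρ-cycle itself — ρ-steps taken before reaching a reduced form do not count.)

D = 369, ⌊√D⌋ = 19
river: ρ → (8,7,-10)
river: ρ → (-10,13,5)
river: ρ → (5,17,-4)
river: ρ → (-4,15,9)
river: ρ → (9,3,-10)
river: ρ → (-10,17,2)
river: ρ → (2,19,-1)
river: ρ → (-1,19,2)
river: ρ → (2,17,-10)
river: ρ → (-10,3,9)
river: ρ → (9,15,-4)
river: ρ → (-4,17,5)
river: ρ → (5,13,-10)
river: ρ → (-10,7,8)
river: ρ → (8,9,-9)
river: ρ → (-9,9,8)
ρ-cycle length = 16 (tail of 0 descent steps not counted)

16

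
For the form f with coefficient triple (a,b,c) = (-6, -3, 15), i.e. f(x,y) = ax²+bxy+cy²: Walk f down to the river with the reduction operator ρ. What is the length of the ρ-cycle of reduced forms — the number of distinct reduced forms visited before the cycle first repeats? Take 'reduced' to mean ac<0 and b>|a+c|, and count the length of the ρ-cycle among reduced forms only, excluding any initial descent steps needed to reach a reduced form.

D = 369, ⌊√D⌋ = 19
descent: ρ → (15,3,-6)
descent: ρ → (-6,9,12)  [lands on river]
river: ρ → (12,15,-3)
river: ρ → (-3,15,12)
river: ρ → (12,9,-6)
river: ρ → (-6,15,6)
river: ρ → (6,9,-12)
river: ρ → (-12,15,3)
river: ρ → (3,15,-12)
river: ρ → (-12,9,6)
river: ρ → (6,15,-6)
ρ-cycle length = 10 (tail of 2 descent steps not counted)

10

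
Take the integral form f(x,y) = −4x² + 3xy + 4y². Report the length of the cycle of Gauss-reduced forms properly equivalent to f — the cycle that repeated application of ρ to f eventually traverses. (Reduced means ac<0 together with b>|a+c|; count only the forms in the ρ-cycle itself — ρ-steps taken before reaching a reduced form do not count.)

D = 73, ⌊√D⌋ = 8
river: ρ → (4,5,-3)
river: ρ → (-3,7,2)
river: ρ → (2,5,-6)
river: ρ → (-6,7,1)
river: ρ → (1,7,-6)
river: ρ → (-6,5,2)
river: ρ → (2,7,-3)
river: ρ → (-3,5,4)
river: ρ → (4,3,-4)
river: ρ → (-4,5,3)
river: ρ → (3,7,-2)
river: ρ → (-2,5,6)
river: ρ → (6,7,-1)
river: ρ → (-1,7,6)
river: ρ → (6,5,-2)
river: ρ → (-2,7,3)
river: ρ → (3,5,-4)
river: ρ → (-4,3,4)
ρ-cycle length = 18 (tail of 0 descent steps not counted)

18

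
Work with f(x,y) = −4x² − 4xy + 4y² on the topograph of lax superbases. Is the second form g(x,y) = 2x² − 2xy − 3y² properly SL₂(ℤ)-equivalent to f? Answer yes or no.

D₁ = 80, D₂ = 28
discriminants differ ⇒ not SL₂(ℤ)-equivalent

no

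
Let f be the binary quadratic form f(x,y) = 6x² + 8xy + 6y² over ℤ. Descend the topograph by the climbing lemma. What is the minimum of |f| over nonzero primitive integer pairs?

translate: b→-4 (≡8 mod 12), so (6,8,6)→(6,-4,4)
flip: (6,-4,4)→(4,4,6)
reduced (well bottom): (4,4,6) with a≤c, −a<b≤a
well minimum = a = 4

4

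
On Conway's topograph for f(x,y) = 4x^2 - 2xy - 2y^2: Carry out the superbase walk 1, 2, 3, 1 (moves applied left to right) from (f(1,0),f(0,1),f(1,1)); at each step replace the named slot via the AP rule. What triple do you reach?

start (4,-2,0) = (f(1,0),f(0,1),f(1,1))
replace slot 1: 2·((-2)+0) − 4 = -8 → (-8,-2,0)
replace slot 2: 2·((-8)+0) − (-2) = -14 → (-8,-14,0)
replace slot 3: 2·((-8)+(-14)) − 0 = -44 → (-8,-14,-44)
replace slot 1: 2·((-14)+(-44)) − (-8) = -108 → (-108,-14,-44)

-108,-14,-44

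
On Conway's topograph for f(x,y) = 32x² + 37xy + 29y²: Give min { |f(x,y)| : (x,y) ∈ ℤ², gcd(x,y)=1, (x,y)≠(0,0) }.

translate: b→-27 (≡37 mod 64), so (32,37,29)→(32,-27,24)
flip: (32,-27,24)→(24,27,32)
translate: b→-21 (≡27 mod 48), so (24,27,32)→(24,-21,29)
reduced (well bottom): (24,-21,29) with a≤c, −a<b≤a
well minimum = a = 24

24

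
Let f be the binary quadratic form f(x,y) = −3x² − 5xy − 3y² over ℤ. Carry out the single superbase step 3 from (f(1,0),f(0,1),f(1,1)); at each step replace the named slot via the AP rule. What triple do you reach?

start (-3,-3,-11) = (f(1,0),f(0,1),f(1,1))
replace slot 3: 2·((-3)+(-3)) − (-11) = -1 → (-3,-3,-1)

-3,-3,-1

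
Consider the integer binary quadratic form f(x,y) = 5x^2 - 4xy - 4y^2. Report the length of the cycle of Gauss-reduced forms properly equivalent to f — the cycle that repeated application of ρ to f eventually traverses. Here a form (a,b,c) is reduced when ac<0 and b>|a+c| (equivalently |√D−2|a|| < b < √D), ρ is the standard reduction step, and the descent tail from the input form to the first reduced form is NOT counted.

D = 96, ⌊√D⌋ = 9
descent: ρ → (-4,4,5)  [lands on river]
river: ρ → (5,6,-3)
river: ρ → (-3,6,5)
river: ρ → (5,4,-4)
ρ-cycle length = 4 (tail of 1 descent step not counted)

4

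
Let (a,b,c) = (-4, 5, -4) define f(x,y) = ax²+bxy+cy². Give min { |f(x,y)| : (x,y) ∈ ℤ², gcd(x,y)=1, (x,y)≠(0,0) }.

translate: b→3 (≡-5 mod 8), so (4,-5,4)→(4,3,3)
flip: (4,3,3)→(3,-3,4)
translate: b→3 (≡-3 mod 6), so (3,-3,4)→(3,3,4)
reduced (well bottom): (3,3,4) with a≤c, −a<b≤a
well minimum |f| = |-3| = 3 (negative-definite)

3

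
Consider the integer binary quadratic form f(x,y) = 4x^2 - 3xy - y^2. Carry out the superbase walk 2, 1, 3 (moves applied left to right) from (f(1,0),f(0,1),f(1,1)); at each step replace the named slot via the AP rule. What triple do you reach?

start (4,-1,0) = (f(1,0),f(0,1),f(1,1))
replace slot 2: 2·(4+0) − (-1) = 9 → (4,9,0)
replace slot 1: 2·(9+0) − 4 = 14 → (14,9,0)
replace slot 3: 2·(14+9) − 0 = 46 → (14,9,46)

14,9,46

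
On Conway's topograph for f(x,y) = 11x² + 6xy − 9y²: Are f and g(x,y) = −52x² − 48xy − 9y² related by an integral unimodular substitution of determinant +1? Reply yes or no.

D₁ = 432, D₂ = 432
river cycle of f (length 8): (-9, 12, 8), (8, 20, -1), (-1, 20, 8), (8, 12, -9), (-9, 6, 11), (11, 16, -4), (-4, 16, 11), (11, 6, -9)
river cycle of g (length 8): (-9, 12, 8), (8, 20, -1), (-1, 20, 8), (8, 12, -9), (-9, 6, 11), (11, 16, -4), (-4, 16, 11), (11, 6, -9)
cycles coincide ⇒ equivalent

yes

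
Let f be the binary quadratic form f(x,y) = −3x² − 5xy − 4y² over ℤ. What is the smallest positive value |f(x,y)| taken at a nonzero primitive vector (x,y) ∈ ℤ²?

translate: b→-1 (≡5 mod 6), so (3,5,4)→(3,-1,2)
flip: (3,-1,2)→(2,1,3)
reduced (well bottom): (2,1,3) with a≤c, −a<b≤a
well minimum |f| = |-2| = 2 (negative-definite)

2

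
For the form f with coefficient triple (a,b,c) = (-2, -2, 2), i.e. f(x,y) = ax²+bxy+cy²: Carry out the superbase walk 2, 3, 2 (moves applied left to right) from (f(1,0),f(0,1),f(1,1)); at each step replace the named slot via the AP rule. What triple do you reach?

start (-2,2,-2) = (f(1,0),f(0,1),f(1,1))
replace slot 2: 2·((-2)+(-2)) − 2 = -10 → (-2,-10,-2)
replace slot 3: 2·((-2)+(-10)) − (-2) = -22 → (-2,-10,-22)
replace slot 2: 2·((-2)+(-22)) − (-10) = -38 → (-2,-38,-22)

-2,-38,-22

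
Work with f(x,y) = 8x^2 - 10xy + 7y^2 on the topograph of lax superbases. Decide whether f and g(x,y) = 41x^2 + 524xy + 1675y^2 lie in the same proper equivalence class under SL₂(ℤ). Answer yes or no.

D₁ = -124, D₂ = -124
f: translate: b→6 (≡-10 mod 16), so (8,-10,7)→(8,6,5)
f: flip: (8,6,5)→(5,-6,8)
f: translate: b→4 (≡-6 mod 10), so (5,-6,8)→(5,4,7)
f: reduced (well bottom): (5,4,7) with a≤c, −a<b≤a
g: translate: b→32 (≡524 mod 82), so (41,524,1675)→(41,32,7)
g: flip: (41,32,7)→(7,-32,41)
g: translate: b→-4 (≡-32 mod 14), so (7,-32,41)→(7,-4,5)
g: flip: (7,-4,5)→(5,4,7)
g: reduced (well bottom): (5,4,7) with a≤c, −a<b≤a
reduced forms (5, 4, 7) vs (5, 4, 7) ⇒ equivalent

yes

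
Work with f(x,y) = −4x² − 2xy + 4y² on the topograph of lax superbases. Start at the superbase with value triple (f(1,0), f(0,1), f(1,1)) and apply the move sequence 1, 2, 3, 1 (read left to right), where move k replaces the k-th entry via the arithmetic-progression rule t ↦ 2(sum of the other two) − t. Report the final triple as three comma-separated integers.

start (-4,4,-2) = (f(1,0),f(0,1),f(1,1))
replace slot 1: 2·(4+(-2)) − (-4) = 8 → (8,4,-2)
replace slot 2: 2·(8+(-2)) − 4 = 8 → (8,8,-2)
replace slot 3: 2·(8+8) − (-2) = 34 → (8,8,34)
replace slot 1: 2·(8+34) − 8 = 76 → (76,8,34)

76,8,34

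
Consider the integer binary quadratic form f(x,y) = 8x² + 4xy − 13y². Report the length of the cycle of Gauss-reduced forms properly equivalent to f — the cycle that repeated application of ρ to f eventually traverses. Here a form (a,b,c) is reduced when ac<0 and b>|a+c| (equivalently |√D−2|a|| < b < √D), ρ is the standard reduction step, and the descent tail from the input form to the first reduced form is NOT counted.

D = 432, ⌊√D⌋ = 20
descent: ρ → (-13,-4,8)
descent: ρ → (8,20,-1)  [lands on river]
river: ρ → (-1,20,8)
river: ρ → (8,12,-9)
river: ρ → (-9,6,11)
river: ρ → (11,16,-4)
river: ρ → (-4,16,11)
river: ρ → (11,6,-9)
river: ρ → (-9,12,8)
ρ-cycle length = 8 (tail of 2 descent steps not counted)

8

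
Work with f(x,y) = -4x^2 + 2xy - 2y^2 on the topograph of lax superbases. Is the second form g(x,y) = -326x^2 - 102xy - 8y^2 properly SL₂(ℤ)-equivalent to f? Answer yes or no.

D₁ = -28, D₂ = -28
f is negative-definite; reduce −f:
−f: flip: (4,-2,2)→(2,2,4)
−f: reduced (well bottom): (2,2,4) with a≤c, −a<b≤a
flip sign back: reduced form of f is (-2,-2,-4)
g is negative-definite; reduce −g:
−g: flip: (326,102,8)→(8,-102,326)
−g: translate: b→-6 (≡-102 mod 16), so (8,-102,326)→(8,-6,2)
−g: flip: (8,-6,2)→(2,6,8)
−g: translate: b→2 (≡6 mod 4), so (2,6,8)→(2,2,4)
−g: reduced (well bottom): (2,2,4) with a≤c, −a<b≤a
flip sign back: reduced form of g is (-2,-2,-4)
reduced forms (-2, -2, -4) vs (-2, -2, -4) ⇒ equivalent

yes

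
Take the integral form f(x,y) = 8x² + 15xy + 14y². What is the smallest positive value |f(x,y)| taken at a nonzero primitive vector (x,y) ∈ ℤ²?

translate: b→-1 (≡15 mod 16), so (8,15,14)→(8,-1,7)
flip: (8,-1,7)→(7,1,8)
reduced (well bottom): (7,1,8) with a≤c, −a<b≤a
well minimum = a = 7

7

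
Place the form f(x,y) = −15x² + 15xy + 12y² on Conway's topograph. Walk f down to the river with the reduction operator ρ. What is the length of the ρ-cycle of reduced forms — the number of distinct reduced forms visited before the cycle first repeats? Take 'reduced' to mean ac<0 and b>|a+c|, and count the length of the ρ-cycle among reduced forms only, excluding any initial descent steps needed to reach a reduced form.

D = 945, ⌊√D⌋ = 30
river: ρ → (12,9,-18)
river: ρ → (-18,27,3)
river: ρ → (3,27,-18)
river: ρ → (-18,9,12)
river: ρ → (12,15,-15)
river: ρ → (-15,15,12)
ρ-cycle length = 6 (tail of 0 descent steps not counted)

6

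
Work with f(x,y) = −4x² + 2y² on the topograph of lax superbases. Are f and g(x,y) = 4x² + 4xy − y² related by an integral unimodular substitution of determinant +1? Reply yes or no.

D₁ = 32, D₂ = 32
river cycle of f (length 2): (2, 4, -2), (-2, 4, 2)
river cycle of g (length 2): (-1, 4, 4), (4, 4, -1)
cycles differ ⇒ inequivalent

no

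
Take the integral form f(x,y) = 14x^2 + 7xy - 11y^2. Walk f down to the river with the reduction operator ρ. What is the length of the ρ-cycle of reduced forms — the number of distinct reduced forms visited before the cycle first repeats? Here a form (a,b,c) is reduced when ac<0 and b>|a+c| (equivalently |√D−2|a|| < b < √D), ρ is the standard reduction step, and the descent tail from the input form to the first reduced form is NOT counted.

D = 665, ⌊√D⌋ = 25
river: ρ → (-11,15,10)
river: ρ → (10,25,-1)
river: ρ → (-1,25,10)
river: ρ → (10,15,-11)
river: ρ → (-11,7,14)
river: ρ → (14,21,-4)
river: ρ → (-4,19,19)
river: ρ → (19,19,-4)
river: ρ → (-4,21,14)
river: ρ → (14,7,-11)
ρ-cycle length = 10 (tail of 0 descent steps not counted)

10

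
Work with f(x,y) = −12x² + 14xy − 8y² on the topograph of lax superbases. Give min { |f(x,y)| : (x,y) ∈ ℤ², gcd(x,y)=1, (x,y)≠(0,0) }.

translate: b→10 (≡-14 mod 24), so (12,-14,8)→(12,10,6)
flip: (12,10,6)→(6,-10,12)
translate: b→2 (≡-10 mod 12), so (6,-10,12)→(6,2,8)
reduced (well bottom): (6,2,8) with a≤c, −a<b≤a
well minimum |f| = |-6| = 6 (negative-definite)

6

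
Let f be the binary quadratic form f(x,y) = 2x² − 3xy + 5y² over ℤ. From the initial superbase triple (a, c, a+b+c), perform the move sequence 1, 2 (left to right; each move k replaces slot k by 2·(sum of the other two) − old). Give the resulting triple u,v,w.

start (2,5,4) = (f(1,0),f(0,1),f(1,1))
replace slot 1: 2·(5+4) − 2 = 16 → (16,5,4)
replace slot 2: 2·(16+4) − 5 = 35 → (16,35,4)

16,35,4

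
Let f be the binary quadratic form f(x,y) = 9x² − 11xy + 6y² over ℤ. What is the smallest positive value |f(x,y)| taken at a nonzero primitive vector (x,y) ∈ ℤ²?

translate: b→7 (≡-11 mod 18), so (9,-11,6)→(9,7,4)
flip: (9,7,4)→(4,-7,9)
translate: b→1 (≡-7 mod 8), so (4,-7,9)→(4,1,6)
reduced (well bottom): (4,1,6) with a≤c, −a<b≤a
well minimum = a = 4

4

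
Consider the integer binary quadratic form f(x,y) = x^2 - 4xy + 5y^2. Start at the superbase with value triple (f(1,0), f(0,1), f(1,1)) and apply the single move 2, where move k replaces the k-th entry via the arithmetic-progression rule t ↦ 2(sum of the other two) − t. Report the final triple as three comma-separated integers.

start (1,5,2) = (f(1,0),f(0,1),f(1,1))
replace slot 2: 2·(1+2) − 5 = 1 → (1,1,2)

1,1,2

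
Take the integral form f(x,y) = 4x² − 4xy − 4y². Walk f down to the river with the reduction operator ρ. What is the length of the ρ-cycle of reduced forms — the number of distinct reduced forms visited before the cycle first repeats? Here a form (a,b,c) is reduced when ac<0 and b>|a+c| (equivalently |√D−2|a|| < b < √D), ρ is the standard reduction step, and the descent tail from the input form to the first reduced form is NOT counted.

D = 80, ⌊√D⌋ = 8
descent: ρ → (-4,4,4)  [lands on river]
river: ρ → (4,4,-4)
ρ-cycle length = 2 (tail of 1 descent step not counted)

2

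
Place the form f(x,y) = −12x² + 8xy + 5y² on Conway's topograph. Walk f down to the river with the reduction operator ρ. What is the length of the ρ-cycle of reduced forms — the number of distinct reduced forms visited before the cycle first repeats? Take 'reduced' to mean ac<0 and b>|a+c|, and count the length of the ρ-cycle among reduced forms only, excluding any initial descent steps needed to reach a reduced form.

D = 304, ⌊√D⌋ = 17
river: ρ → (5,12,-8)
river: ρ → (-8,4,9)
river: ρ → (9,14,-3)
river: ρ → (-3,16,4)
river: ρ → (4,16,-3)
river: ρ → (-3,14,9)
river: ρ → (9,4,-8)
river: ρ → (-8,12,5)
river: ρ → (5,8,-12)
river: ρ → (-12,16,1)
river: ρ → (1,16,-12)
river: ρ → (-12,8,5)
ρ-cycle length = 12 (tail of 0 descent steps not counted)

12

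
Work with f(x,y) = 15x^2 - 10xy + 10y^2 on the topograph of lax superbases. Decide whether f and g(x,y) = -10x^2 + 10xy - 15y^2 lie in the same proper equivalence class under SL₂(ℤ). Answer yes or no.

D₁ = -500, D₂ = -500
f: flip: (15,-10,10)→(10,10,15)
f: reduced (well bottom): (10,10,15) with a≤c, −a<b≤a
g is negative-definite; reduce −g:
−g: translate: b→10 (≡-10 mod 20), so (10,-10,15)→(10,10,15)
−g: reduced (well bottom): (10,10,15) with a≤c, −a<b≤a
flip sign back: reduced form of g is (-10,-10,-15)
reduced forms (10, 10, 15) vs (-10, -10, -15) ⇒ inequivalent

no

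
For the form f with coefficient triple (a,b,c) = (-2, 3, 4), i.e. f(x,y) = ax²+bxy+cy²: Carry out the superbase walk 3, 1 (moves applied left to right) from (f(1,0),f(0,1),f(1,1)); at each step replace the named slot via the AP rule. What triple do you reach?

start (-2,4,5) = (f(1,0),f(0,1),f(1,1))
replace slot 3: 2·((-2)+4) − 5 = -1 → (-2,4,-1)
replace slot 1: 2·(4+(-1)) − (-2) = 8 → (8,4,-1)

8,4,-1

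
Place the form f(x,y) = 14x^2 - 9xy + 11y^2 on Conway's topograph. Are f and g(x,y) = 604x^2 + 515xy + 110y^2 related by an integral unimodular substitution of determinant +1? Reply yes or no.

D₁ = -535, D₂ = -535
f: flip: (14,-9,11)→(11,9,14)
f: reduced (well bottom): (11,9,14) with a≤c, −a<b≤a
g: flip: (604,515,110)→(110,-515,604)
g: translate: b→-75 (≡-515 mod 220), so (110,-515,604)→(110,-75,14)
g: flip: (110,-75,14)→(14,75,110)
g: translate: b→-9 (≡75 mod 28), so (14,75,110)→(14,-9,11)
g: flip: (14,-9,11)→(11,9,14)
g: reduced (well bottom): (11,9,14) with a≤c, −a<b≤a
reduced forms (11, 9, 14) vs (11, 9, 14) ⇒ equivalent

yes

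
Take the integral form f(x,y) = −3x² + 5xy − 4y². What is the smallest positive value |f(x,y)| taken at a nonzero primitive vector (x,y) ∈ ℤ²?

translate: b→1 (≡-5 mod 6), so (3,-5,4)→(3,1,2)
flip: (3,1,2)→(2,-1,3)
reduced (well bottom): (2,-1,3) with a≤c, −a<b≤a
well minimum |f| = |-2| = 2 (negative-definite)

2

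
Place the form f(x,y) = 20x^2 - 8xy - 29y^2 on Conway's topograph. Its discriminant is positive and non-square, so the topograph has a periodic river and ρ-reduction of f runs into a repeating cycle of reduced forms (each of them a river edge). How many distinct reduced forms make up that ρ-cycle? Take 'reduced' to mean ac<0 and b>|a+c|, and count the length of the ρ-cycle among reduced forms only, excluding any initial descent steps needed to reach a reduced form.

D = 2384, ⌊√D⌋ = 48
descent: ρ → (-29,8,20)
descent: ρ → (20,32,-17)  [lands on river]
river: ρ → (-17,36,16)
river: ρ → (16,28,-25)
river: ρ → (-25,22,19)
river: ρ → (19,16,-28)
river: ρ → (-28,40,7)
river: ρ → (7,44,-16)
river: ρ → (-16,20,31)
river: ρ → (31,42,-5)
river: ρ → (-5,48,4)
river: ρ → (4,48,-5)
river: ρ → (-5,42,31)
river: ρ → (31,20,-16)
river: ρ → (-16,44,7)
river: ρ → (7,40,-28)
river: ρ → (-28,16,19)
river: ρ → (19,22,-25)
river: ρ → (-25,28,16)
river: ρ → (16,36,-17)
river: ρ → (-17,32,20)
river: ρ → (20,48,-1)
river: ρ → (-1,48,20)
ρ-cycle length = 22 (tail of 2 descent steps not counted)

22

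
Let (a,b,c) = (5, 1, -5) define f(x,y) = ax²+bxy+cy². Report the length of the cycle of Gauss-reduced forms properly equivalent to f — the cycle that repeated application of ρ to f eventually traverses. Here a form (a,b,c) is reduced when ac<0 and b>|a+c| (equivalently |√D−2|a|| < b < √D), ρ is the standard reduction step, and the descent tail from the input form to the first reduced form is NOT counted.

D = 101, ⌊√D⌋ = 10
river: ρ → (-5,9,1)
river: ρ → (1,9,-5)
river: ρ → (-5,1,5)
river: ρ → (5,9,-1)
river: ρ → (-1,9,5)
river: ρ → (5,1,-5)
ρ-cycle length = 6 (tail of 0 descent steps not counted)

6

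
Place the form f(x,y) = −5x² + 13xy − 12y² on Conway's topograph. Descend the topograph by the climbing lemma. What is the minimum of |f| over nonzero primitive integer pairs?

translate: b→-3 (≡-13 mod 10), so (5,-13,12)→(5,-3,4)
flip: (5,-3,4)→(4,3,5)
reduced (well bottom): (4,3,5) with a≤c, −a<b≤a
well minimum |f| = |-4| = 4 (negative-definite)

4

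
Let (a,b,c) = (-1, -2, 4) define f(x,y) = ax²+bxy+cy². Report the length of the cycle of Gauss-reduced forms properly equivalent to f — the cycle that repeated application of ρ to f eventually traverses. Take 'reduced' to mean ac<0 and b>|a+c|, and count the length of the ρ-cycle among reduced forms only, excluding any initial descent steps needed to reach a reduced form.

D = 20, ⌊√D⌋ = 4
descent: ρ → (4,2,-1)
descent: ρ → (-1,4,1)  [lands on river]
river: ρ → (1,4,-1)
ρ-cycle length = 2 (tail of 2 descent steps not counted)

2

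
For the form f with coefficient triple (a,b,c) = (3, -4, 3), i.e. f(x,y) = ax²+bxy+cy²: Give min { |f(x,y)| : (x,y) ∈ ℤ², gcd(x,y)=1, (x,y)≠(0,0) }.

translate: b→2 (≡-4 mod 6), so (3,-4,3)→(3,2,2)
flip: (3,2,2)→(2,-2,3)
translate: b→2 (≡-2 mod 4), so (2,-2,3)→(2,2,3)
reduced (well bottom): (2,2,3) with a≤c, −a<b≤a
well minimum = a = 2

2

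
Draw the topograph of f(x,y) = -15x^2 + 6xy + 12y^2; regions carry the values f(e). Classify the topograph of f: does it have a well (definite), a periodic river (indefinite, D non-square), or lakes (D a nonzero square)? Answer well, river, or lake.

D = b²−4ac = 6² − 4·(-15)·12 = 756
D > 0 non-square ⇒ indefinite ⇒ periodic river

river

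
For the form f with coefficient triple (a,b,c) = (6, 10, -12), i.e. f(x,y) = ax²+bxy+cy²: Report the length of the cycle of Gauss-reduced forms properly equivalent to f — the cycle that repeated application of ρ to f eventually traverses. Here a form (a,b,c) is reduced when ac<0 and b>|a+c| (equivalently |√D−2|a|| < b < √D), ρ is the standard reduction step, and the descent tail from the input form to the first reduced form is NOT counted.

D = 388, ⌊√D⌋ = 19
river: ρ → (-12,14,4)
river: ρ → (4,18,-4)
river: ρ → (-4,14,12)
river: ρ → (12,10,-6)
river: ρ → (-6,14,8)
river: ρ → (8,18,-2)
river: ρ → (-2,18,8)
river: ρ → (8,14,-6)
river: ρ → (-6,10,12)
river: ρ → (12,14,-4)
river: ρ → (-4,18,4)
river: ρ → (4,14,-12)
river: ρ → (-12,10,6)
river: ρ → (6,14,-8)
river: ρ → (-8,18,2)
river: ρ → (2,18,-8)
river: ρ → (-8,14,6)
river: ρ → (6,10,-12)
ρ-cycle length = 18 (tail of 0 descent steps not counted)

18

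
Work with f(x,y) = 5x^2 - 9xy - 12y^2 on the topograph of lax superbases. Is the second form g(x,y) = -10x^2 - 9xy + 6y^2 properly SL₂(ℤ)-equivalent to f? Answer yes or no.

D₁ = 321, D₂ = 321
river cycle of f (length 6): (-12, 9, 5), (5, 11, -10), (-10, 9, 6), (6, 15, -4), (-4, 17, 2), (2, 15, -12)
river cycle of g (length 6): (6, 9, -10), (-10, 11, 5), (5, 9, -12), (-12, 15, 2), (2, 17, -4), (-4, 15, 6)
cycles differ ⇒ inequivalent

no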